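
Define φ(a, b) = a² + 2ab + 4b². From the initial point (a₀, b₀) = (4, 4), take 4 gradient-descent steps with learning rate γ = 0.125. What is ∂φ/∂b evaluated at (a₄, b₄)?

-0.5

∇φ = (2a + 2b, 2a + 8b)
Step 1: at (4, 4), ∇φ = (16, 40) → (4, 4) − 0.125·(16, 40) = (2, -1)
Step 2: at (2, -1), ∇φ = (2, -4) → (2, -1) − 0.125·(2, -4) = (1.75, -0.5)
Step 3: at (1.75, -0.5), ∇φ = (2.5, -0.5) → (1.75, -0.5) − 0.125·(2.5, -0.5) = (1.4375, -0.4375)
Step 4: at (1.4375, -0.4375), ∇φ = (2, -0.625) → (1.4375, -0.4375) − 0.125·(2, -0.625) = (1.1875, -0.359375)
∂φ/∂b at (1.1875, -0.359375) = -0.5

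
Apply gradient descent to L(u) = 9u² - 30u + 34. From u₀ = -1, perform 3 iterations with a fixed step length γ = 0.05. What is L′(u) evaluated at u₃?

L′(u) = 18u - 30
u₁ = -1 − 0.05·(-48) = 1.4
u₂ = 1.4 − 0.05·(-4.8) = 1.64
u₃ = 1.64 − 0.05·(-0.48) = 1.664
L′(u) at (1.664) = -0.048

-0.048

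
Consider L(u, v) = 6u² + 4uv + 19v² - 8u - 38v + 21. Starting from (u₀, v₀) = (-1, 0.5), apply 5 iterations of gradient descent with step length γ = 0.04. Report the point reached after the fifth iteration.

∇L = (12u + 4v - 8, 4u + 38v - 38)
Step 1: at (-1, 0.5), ∇L = (-18, -23) → (-1, 0.5) − 0.04·(-18, -23) = (-0.28, 1.42)
Step 2: at (-0.28, 1.42), ∇L = (-5.68, 14.84) → (-0.28, 1.42) − 0.04·(-5.68, 14.84) = (-0.0528, 0.8264)
Step 3: at (-0.0528, 0.8264), ∇L = (-5.328, -6.808) → (-0.0528, 0.8264) − 0.04·(-5.328, -6.808) = (0.16032, 1.09872)
Step 4: at (0.16032, 1.09872), ∇L = (-1.68128, 4.39264) → (0.16032, 1.09872) − 0.04·(-1.68128, 4.39264) = (0.2275712, 0.9230144)
Step 5: at (0.2275712, 0.9230144), ∇L = (-1.577088, -2.015168) → (0.2275712, 0.9230144) − 0.04·(-1.577088, -2.015168) = (0.29065472, 1.00362112)

(0.29065472, 1.00362112)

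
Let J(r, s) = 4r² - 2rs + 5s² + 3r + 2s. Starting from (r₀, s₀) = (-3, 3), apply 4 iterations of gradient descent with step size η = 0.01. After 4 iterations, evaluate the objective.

36.52906836935616

∇J = (8r - 2s + 3, -2r + 10s + 2)
(r₁, s₁) = (-3, 3) − 0.01·(-27, 38) = (-2.73, 2.62)
(r₂, s₂) = (-2.73, 2.62) − 0.01·(-24.08, 33.66) = (-2.4892, 2.2834)
(r₃, s₃) = (-2.4892, 2.2834) − 0.01·(-21.4804, 29.8124) = (-2.274396, 1.985276)
(r₄, s₄) = (-2.274396, 1.985276) − 0.01·(-19.16572, 26.401552) = (-2.0827388, 1.72126048)
J(-2.0827388, 1.72126048) = 36.52906836935616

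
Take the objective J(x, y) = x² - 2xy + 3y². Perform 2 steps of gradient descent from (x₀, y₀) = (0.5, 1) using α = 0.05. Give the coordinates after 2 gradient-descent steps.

∇J = (2x - 2y, -2x + 6y)
Step 1: at (0.5, 1), ∇J = (-1, 5) → (0.5, 1) − 0.05·(-1, 5) = (0.55, 0.75)
Step 2: at (0.55, 0.75), ∇J = (-0.4, 3.4) → (0.55, 0.75) − 0.05·(-0.4, 3.4) = (0.57, 0.58)

(0.57, 0.58)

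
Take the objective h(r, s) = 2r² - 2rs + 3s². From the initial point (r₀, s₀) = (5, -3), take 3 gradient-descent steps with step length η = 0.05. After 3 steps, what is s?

-0.245

∇h = (4r - 2s, -2r + 6s)
(r₁, s₁) = (5, -3) − 0.05·(26, -28) = (3.7, -1.6)
(r₂, s₂) = (3.7, -1.6) − 0.05·(18, -17) = (2.8, -0.75)
(r₃, s₃) = (2.8, -0.75) − 0.05·(12.7, -10.1) = (2.165, -0.245)
s = -0.245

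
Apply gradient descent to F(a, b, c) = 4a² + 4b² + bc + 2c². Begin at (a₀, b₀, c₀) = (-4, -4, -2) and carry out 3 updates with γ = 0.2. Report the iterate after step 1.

∇F = (8a, 8b + c, b + 4c)
(a₁, b₁, c₁) = (-4, -4, -2) − 0.2·(-32, -34, -12) = (2.4, 2.8, 0.4)

(2.4, 2.8, 0.4)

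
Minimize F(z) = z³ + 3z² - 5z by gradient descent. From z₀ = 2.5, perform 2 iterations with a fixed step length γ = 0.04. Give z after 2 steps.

1.0073

F′(z) = 3z² + 6z - 5
Step 1: F′(2.5) = 28.75; z₁ = 2.5 − 0.04·28.75 = 1.35
Step 2: F′(1.35) = 8.5675; z₂ = 1.35 − 0.04·8.5675 = 1.0073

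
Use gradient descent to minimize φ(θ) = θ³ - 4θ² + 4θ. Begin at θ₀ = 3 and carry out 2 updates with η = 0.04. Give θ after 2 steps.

φ′(θ) = 3θ² - 8θ + 4
θ₁ = 3 − 0.04·7 = 2.72
θ₂ = 2.72 − 0.04·4.4352 = 2.542592

2.542592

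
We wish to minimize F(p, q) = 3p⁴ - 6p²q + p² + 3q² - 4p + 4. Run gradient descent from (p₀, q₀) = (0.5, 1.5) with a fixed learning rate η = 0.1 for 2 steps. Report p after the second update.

∇F = (12p³ - 12pq + 2p - 4, -6p² + 6q)
(p₁, q₁) = (0.5, 1.5) − 0.1·(-10.5, 7.5) = (1.55, 0.75)
(p₂, q₂) = (1.55, 0.75) − 0.1·(29.8365, -9.915) = (-1.43365, 1.7415)
p = -1.43365

-1.43365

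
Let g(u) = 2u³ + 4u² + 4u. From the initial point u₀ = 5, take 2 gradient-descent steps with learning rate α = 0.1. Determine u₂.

g′(u) = 6u² + 8u + 4
u₁ = 5 − 0.1·194 = -14.4
u₂ = -14.4 − 0.1·1132.96 = -127.696

-127.696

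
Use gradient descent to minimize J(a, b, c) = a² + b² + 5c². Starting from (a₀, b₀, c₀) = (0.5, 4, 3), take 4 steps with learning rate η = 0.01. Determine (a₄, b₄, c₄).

∇J = (2a, 2b, 10c)
(a₁, b₁, c₁) = (0.5, 4, 3) − 0.01·(1, 8, 30) = (0.49, 3.92, 2.7)
(a₂, b₂, c₂) = (0.49, 3.92, 2.7) − 0.01·(0.98, 7.84, 27) = (0.4802, 3.8416, 2.43)
(a₃, b₃, c₃) = (0.4802, 3.8416, 2.43) − 0.01·(0.9604, 7.6832, 24.3) = (0.470596, 3.764768, 2.187)
(a₄, b₄, c₄) = (0.470596, 3.764768, 2.187) − 0.01·(0.941192, 7.529536, 21.87) = (0.46118408, 3.68947264, 1.9683)

(0.46118408, 3.68947264, 1.9683)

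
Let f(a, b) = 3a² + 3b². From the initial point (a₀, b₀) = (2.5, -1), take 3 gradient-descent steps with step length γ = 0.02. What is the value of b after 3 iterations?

-0.681472

∇f = (6a, 6b)
Step 1: at (2.5, -1), ∇f = (15, -6) → (2.5, -1) − 0.02·(15, -6) = (2.2, -0.88)
Step 2: at (2.2, -0.88), ∇f = (13.2, -5.28) → (2.2, -0.88) − 0.02·(13.2, -5.28) = (1.936, -0.7744)
Step 3: at (1.936, -0.7744), ∇f = (11.616, -4.6464) → (1.936, -0.7744) − 0.02·(11.616, -4.6464) = (1.70368, -0.681472)
b = -0.681472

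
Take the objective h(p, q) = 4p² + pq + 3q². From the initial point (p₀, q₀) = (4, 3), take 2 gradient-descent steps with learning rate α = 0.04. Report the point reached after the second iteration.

(1.6832, 1.5072)

∇h = (8p + q, p + 6q)
(p₁, q₁) = (4, 3) − 0.04·(35, 22) = (2.6, 2.12)
(p₂, q₂) = (2.6, 2.12) − 0.04·(22.92, 15.32) = (1.6832, 1.5072)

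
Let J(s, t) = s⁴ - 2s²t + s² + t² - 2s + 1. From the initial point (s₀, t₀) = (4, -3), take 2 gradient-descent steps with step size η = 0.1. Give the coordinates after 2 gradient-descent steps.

∇J = (4s³ - 4st + 2s - 2, -2s² + 2t)
(s₁, t₁) = (4, -3) − 0.1·(310, -38) = (-27, 0.8)
(s₂, t₂) = (-27, 0.8) − 0.1·(-78701.6, -1456.4) = (7843.16, 146.44)

(7843.16, 146.44)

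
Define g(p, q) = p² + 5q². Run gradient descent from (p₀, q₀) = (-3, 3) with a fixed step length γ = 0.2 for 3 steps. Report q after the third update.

∇g = (2p, 10q)
Step 1: at (-3, 3), ∇g = (-6, 30) → (-3, 3) − 0.2·(-6, 30) = (-1.8, -3)
Step 2: at (-1.8, -3), ∇g = (-3.6, -30) → (-1.8, -3) − 0.2·(-3.6, -30) = (-1.08, 3)
Step 3: at (-1.08, 3), ∇g = (-2.16, 30) → (-1.08, 3) − 0.2·(-2.16, 30) = (-0.648, -3)
q = -3

-3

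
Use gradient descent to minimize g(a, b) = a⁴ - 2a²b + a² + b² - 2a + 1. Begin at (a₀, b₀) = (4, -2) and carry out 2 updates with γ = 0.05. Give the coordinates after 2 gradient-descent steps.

(235.9066, 11.269)

∇g = (4a³ - 4ab + 2a - 2, -2a² + 2b)
(a₁, b₁) = (4, -2) − 0.05·(294, -36) = (-10.7, -0.2)
(a₂, b₂) = (-10.7, -0.2) − 0.05·(-4932.132, -229.38) = (235.9066, 11.269)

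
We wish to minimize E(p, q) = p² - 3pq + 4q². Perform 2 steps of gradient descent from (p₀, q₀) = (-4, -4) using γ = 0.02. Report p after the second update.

-4.1328

∇E = (2p - 3q, -3p + 8q)
(p₁, q₁) = (-4, -4) − 0.02·(4, -20) = (-4.08, -3.6)
(p₂, q₂) = (-4.08, -3.6) − 0.02·(2.64, -16.56) = (-4.1328, -3.2688)
p = -4.1328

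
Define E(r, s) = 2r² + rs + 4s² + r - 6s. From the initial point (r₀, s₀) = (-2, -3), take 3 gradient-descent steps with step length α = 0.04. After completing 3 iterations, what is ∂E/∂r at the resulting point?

-3.736576

∇E = (4r + s + 1, r + 8s - 6)
(r₁, s₁) = (-2, -3) − 0.04·(-10, -32) = (-1.6, -1.72)
(r₂, s₂) = (-1.6, -1.72) − 0.04·(-7.12, -21.36) = (-1.3152, -0.8656)
(r₃, s₃) = (-1.3152, -0.8656) − 0.04·(-5.1264, -14.24) = (-1.110144, -0.296)
∂E/∂r at (-1.110144, -0.296) = -3.736576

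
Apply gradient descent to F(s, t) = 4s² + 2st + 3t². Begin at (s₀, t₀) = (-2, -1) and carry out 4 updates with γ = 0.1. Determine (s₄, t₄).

(-0.008, 0.0128)

∇F = (8s + 2t, 2s + 6t)
Step 1: at (-2, -1), ∇F = (-18, -10) → (-2, -1) − 0.1·(-18, -10) = (-0.2, 0)
Step 2: at (-0.2, 0), ∇F = (-1.6, -0.4) → (-0.2, 0) − 0.1·(-1.6, -0.4) = (-0.04, 0.04)
Step 3: at (-0.04, 0.04), ∇F = (-0.24, 0.16) → (-0.04, 0.04) − 0.1·(-0.24, 0.16) = (-0.016, 0.024)
Step 4: at (-0.016, 0.024), ∇F = (-0.08, 0.112) → (-0.016, 0.024) − 0.1·(-0.08, 0.112) = (-0.008, 0.0128)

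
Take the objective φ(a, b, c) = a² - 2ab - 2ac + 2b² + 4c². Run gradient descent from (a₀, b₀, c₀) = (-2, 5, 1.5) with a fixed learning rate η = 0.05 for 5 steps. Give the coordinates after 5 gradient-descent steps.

(0.237625, 1.449625, 0.038355)

∇φ = (2a - 2b - 2c, -2a + 4b, -2a + 8c)
Step 1: at (-2, 5, 1.5), ∇φ = (-17, 24, 16) → (-2, 5, 1.5) − 0.05·(-17, 24, 16) = (-1.15, 3.8, 0.7)
Step 2: at (-1.15, 3.8, 0.7), ∇φ = (-11.3, 17.5, 7.9) → (-1.15, 3.8, 0.7) − 0.05·(-11.3, 17.5, 7.9) = (-0.585, 2.925, 0.305)
Step 3: at (-0.585, 2.925, 0.305), ∇φ = (-7.63, 12.87, 3.61) → (-0.585, 2.925, 0.305) − 0.05·(-7.63, 12.87, 3.61) = (-0.2035, 2.2815, 0.1245)
Step 4: at (-0.2035, 2.2815, 0.1245), ∇φ = (-5.219, 9.533, 1.403) → (-0.2035, 2.2815, 0.1245) − 0.05·(-5.219, 9.533, 1.403) = (0.05745, 1.80485, 0.05435)
Step 5: at (0.05745, 1.80485, 0.05435), ∇φ = (-3.6035, 7.1045, 0.3199) → (0.05745, 1.80485, 0.05435) − 0.05·(-3.6035, 7.1045, 0.3199) = (0.237625, 1.449625, 0.038355)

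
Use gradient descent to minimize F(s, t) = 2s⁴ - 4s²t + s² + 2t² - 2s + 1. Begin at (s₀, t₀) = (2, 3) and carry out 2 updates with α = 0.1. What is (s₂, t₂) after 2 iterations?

∇F = (8s³ - 8st + 2s - 2, -4s² + 4t)
(s₁, t₁) = (2, 3) − 0.1·(18, -4) = (0.2, 3.4)
(s₂, t₂) = (0.2, 3.4) − 0.1·(-6.976, 13.44) = (0.8976, 2.056)

(0.8976, 2.056)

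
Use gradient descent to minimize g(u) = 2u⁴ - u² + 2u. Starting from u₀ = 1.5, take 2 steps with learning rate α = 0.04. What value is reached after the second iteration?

0.38565248

g′(u) = 8u³ - 2u + 2
Step 1: g′(1.5) = 26; u₁ = 1.5 − 0.04·26 = 0.46
Step 2: g′(0.46) = 1.858688; u₂ = 0.46 − 0.04·1.858688 = 0.38565248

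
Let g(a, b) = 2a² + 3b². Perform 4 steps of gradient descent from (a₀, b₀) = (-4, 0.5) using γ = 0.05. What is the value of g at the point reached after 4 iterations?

∇g = (4a, 6b)
(a₁, b₁) = (-4, 0.5) − 0.05·(-16, 3) = (-3.2, 0.35)
(a₂, b₂) = (-3.2, 0.35) − 0.05·(-12.8, 2.1) = (-2.56, 0.245)
(a₃, b₃) = (-2.56, 0.245) − 0.05·(-10.24, 1.47) = (-2.048, 0.1715)
(a₄, b₄) = (-2.048, 0.1715) − 0.05·(-8.192, 1.029) = (-1.6384, 0.12005)
g(-1.6384, 0.12005) = 5.4119451275

5.4119451275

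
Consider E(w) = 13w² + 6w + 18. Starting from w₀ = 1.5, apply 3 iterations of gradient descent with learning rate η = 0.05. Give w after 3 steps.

-0.2775

E′(w) = 26w + 6
w₁ = 1.5 − 0.05·45 = -0.75
w₂ = -0.75 − 0.05·(-13.5) = -0.075
w₃ = -0.075 − 0.05·4.05 = -0.2775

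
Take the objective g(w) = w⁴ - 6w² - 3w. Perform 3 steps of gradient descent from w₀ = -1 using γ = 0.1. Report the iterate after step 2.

g′(w) = 4w³ - 12w - 3
w₁ = -1 − 0.1·5 = -1.5
w₂ = -1.5 − 0.1·1.5 = -1.65

-1.65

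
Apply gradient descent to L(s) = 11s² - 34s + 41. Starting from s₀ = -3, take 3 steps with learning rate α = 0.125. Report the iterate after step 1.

L′(s) = 22s - 34
s₁ = -3 − 0.125·(-100) = 9.5

9.5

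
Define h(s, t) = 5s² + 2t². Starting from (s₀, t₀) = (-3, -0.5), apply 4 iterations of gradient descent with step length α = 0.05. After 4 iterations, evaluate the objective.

∇h = (10s, 4t)
Step 1: at (-3, -0.5), ∇h = (-30, -2) → (-3, -0.5) − 0.05·(-30, -2) = (-1.5, -0.4)
Step 2: at (-1.5, -0.4), ∇h = (-15, -1.6) → (-1.5, -0.4) − 0.05·(-15, -1.6) = (-0.75, -0.32)
Step 3: at (-0.75, -0.32), ∇h = (-7.5, -1.28) → (-0.75, -0.32) − 0.05·(-7.5, -1.28) = (-0.375, -0.256)
Step 4: at (-0.375, -0.256), ∇h = (-3.75, -1.024) → (-0.375, -0.256) − 0.05·(-3.75, -1.024) = (-0.1875, -0.2048)
h(-0.1875, -0.2048) = 0.25966733

0.25966733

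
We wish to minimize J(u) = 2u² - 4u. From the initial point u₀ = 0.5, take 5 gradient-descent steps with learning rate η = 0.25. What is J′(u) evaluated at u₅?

J′(u) = 4u - 4
u₁ = 0.5 − 0.25·(-2) = 1
u₂ = 1 − 0.25·0 = 1
u₃ = 1 − 0.25·0 = 1
u₄ = 1 − 0.25·0 = 1
u₅ = 1 − 0.25·0 = 1
J′(u) at (1) = 0

0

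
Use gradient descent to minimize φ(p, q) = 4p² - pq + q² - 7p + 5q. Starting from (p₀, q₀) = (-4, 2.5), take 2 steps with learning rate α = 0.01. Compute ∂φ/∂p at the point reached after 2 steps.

-34.86375

∇φ = (8p - q - 7, -p + 2q + 5)
(p₁, q₁) = (-4, 2.5) − 0.01·(-41.5, 14) = (-3.585, 2.36)
(p₂, q₂) = (-3.585, 2.36) − 0.01·(-38.04, 13.305) = (-3.2046, 2.22695)
∂φ/∂p at (-3.2046, 2.22695) = -34.86375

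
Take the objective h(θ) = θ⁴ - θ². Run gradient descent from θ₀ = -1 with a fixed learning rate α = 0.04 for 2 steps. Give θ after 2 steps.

-0.86900992

h′(θ) = 4θ³ - 2θ
θ₁ = -1 − 0.04·(-2) = -0.92
θ₂ = -0.92 − 0.04·(-1.274752) = -0.86900992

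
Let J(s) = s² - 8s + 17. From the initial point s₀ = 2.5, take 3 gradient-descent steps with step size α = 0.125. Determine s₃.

J′(s) = 2s - 8
s₁ = 2.5 − 0.125·(-3) = 2.875
s₂ = 2.875 − 0.125·(-2.25) = 3.15625
s₃ = 3.15625 − 0.125·(-1.6875) = 3.3671875

3.3671875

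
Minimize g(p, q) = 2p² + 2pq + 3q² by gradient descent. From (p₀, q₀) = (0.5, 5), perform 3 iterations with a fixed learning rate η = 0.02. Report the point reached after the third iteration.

(-0.09488, 3.38016)

∇g = (4p + 2q, 2p + 6q)
(p₁, q₁) = (0.5, 5) − 0.02·(12, 31) = (0.26, 4.38)
(p₂, q₂) = (0.26, 4.38) − 0.02·(9.8, 26.8) = (0.064, 3.844)
(p₃, q₃) = (0.064, 3.844) − 0.02·(7.944, 23.192) = (-0.09488, 3.38016)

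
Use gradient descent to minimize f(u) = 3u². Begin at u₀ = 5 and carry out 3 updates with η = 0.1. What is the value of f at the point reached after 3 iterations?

f′(u) = 6u
Step 1: f′(5) = 30; u₁ = 5 − 0.1·30 = 2
Step 2: f′(2) = 12; u₂ = 2 − 0.1·12 = 0.8
Step 3: f′(0.8) = 4.8; u₃ = 0.8 − 0.1·4.8 = 0.32
f(0.32) = 0.3072

0.3072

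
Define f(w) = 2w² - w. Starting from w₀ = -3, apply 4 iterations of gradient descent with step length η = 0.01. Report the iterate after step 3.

-2.625392

f′(w) = 4w - 1
Step 1: f′(-3) = -13; w₁ = -3 − 0.01·(-13) = -2.87
Step 2: f′(-2.87) = -12.48; w₂ = -2.87 − 0.01·(-12.48) = -2.7452
Step 3: f′(-2.7452) = -11.9808; w₃ = -2.7452 − 0.01·(-11.9808) = -2.625392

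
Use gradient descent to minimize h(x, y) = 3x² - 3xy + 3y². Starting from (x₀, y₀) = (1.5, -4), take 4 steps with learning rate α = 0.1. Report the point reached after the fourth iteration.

∇h = (6x - 3y, -3x + 6y)
(x₁, y₁) = (1.5, -4) − 0.1·(21, -28.5) = (-0.6, -1.15)
(x₂, y₂) = (-0.6, -1.15) − 0.1·(-0.15, -5.1) = (-0.585, -0.64)
(x₃, y₃) = (-0.585, -0.64) − 0.1·(-1.59, -2.085) = (-0.426, -0.4315)
(x₄, y₄) = (-0.426, -0.4315) − 0.1·(-1.2615, -1.311) = (-0.29985, -0.3004)

(-0.29985, -0.3004)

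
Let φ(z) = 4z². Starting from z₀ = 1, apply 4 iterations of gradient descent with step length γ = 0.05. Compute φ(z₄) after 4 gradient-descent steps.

φ′(z) = 8z
z₁ = 1 − 0.05·8 = 0.6
z₂ = 0.6 − 0.05·4.8 = 0.36
z₃ = 0.36 − 0.05·2.88 = 0.216
z₄ = 0.216 − 0.05·1.728 = 0.1296
φ(0.1296) = 0.06718464

0.06718464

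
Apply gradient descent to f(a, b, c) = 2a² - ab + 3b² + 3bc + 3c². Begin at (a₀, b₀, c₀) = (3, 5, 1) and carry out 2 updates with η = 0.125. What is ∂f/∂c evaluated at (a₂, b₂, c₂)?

-1.6875

∇f = (4a - b, -a + 6b + 3c, 3b + 6c)
Step 1: at (3, 5, 1), ∇f = (7, 30, 21) → (3, 5, 1) − 0.125·(7, 30, 21) = (2.125, 1.25, -1.625)
Step 2: at (2.125, 1.25, -1.625), ∇f = (7.25, 0.5, -6) → (2.125, 1.25, -1.625) − 0.125·(7.25, 0.5, -6) = (1.21875, 1.1875, -0.875)
∂f/∂c at (1.21875, 1.1875, -0.875) = -1.6875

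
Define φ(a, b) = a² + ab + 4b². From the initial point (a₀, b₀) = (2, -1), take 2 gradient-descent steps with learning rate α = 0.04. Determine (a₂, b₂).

∇φ = (2a + b, a + 8b)
Step 1: at (2, -1), ∇φ = (3, -6) → (2, -1) − 0.04·(3, -6) = (1.88, -0.76)
Step 2: at (1.88, -0.76), ∇φ = (3, -4.2) → (1.88, -0.76) − 0.04·(3, -4.2) = (1.76, -0.592)

(1.76, -0.592)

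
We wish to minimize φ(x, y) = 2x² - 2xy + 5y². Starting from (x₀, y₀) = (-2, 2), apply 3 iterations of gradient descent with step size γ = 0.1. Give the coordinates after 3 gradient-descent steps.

(-0.368, -0.112)

∇φ = (4x - 2y, -2x + 10y)
Step 1: at (-2, 2), ∇φ = (-12, 24) → (-2, 2) − 0.1·(-12, 24) = (-0.8, -0.4)
Step 2: at (-0.8, -0.4), ∇φ = (-2.4, -2.4) → (-0.8, -0.4) − 0.1·(-2.4, -2.4) = (-0.56, -0.16)
Step 3: at (-0.56, -0.16), ∇φ = (-1.92, -0.48) → (-0.56, -0.16) − 0.1·(-1.92, -0.48) = (-0.368, -0.112)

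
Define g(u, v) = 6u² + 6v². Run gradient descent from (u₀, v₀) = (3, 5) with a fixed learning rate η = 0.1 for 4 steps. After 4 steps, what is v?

∇g = (12u, 12v)
Step 1: at (3, 5), ∇g = (36, 60) → (3, 5) − 0.1·(36, 60) = (-0.6, -1)
Step 2: at (-0.6, -1), ∇g = (-7.2, -12) → (-0.6, -1) − 0.1·(-7.2, -12) = (0.12, 0.2)
Step 3: at (0.12, 0.2), ∇g = (1.44, 2.4) → (0.12, 0.2) − 0.1·(1.44, 2.4) = (-0.024, -0.04)
Step 4: at (-0.024, -0.04), ∇g = (-0.288, -0.48) → (-0.024, -0.04) − 0.1·(-0.288, -0.48) = (0.0048, 0.008)
v = 0.008

0.008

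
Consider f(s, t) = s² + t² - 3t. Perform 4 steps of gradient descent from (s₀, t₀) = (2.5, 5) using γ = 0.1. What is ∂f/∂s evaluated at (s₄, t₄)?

∇f = (2s, 2t - 3)
Step 1: at (2.5, 5), ∇f = (5, 7) → (2.5, 5) − 0.1·(5, 7) = (2, 4.3)
Step 2: at (2, 4.3), ∇f = (4, 5.6) → (2, 4.3) − 0.1·(4, 5.6) = (1.6, 3.74)
Step 3: at (1.6, 3.74), ∇f = (3.2, 4.48) → (1.6, 3.74) − 0.1·(3.2, 4.48) = (1.28, 3.292)
Step 4: at (1.28, 3.292), ∇f = (2.56, 3.584) → (1.28, 3.292) − 0.1·(2.56, 3.584) = (1.024, 2.9336)
∂f/∂s at (1.024, 2.9336) = 2.048

2.048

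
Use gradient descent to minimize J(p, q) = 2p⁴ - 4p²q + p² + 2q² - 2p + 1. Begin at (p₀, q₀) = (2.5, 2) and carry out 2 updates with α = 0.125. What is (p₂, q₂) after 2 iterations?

(572.9375, 38.1875)

∇J = (8p³ - 8pq + 2p - 2, -4p² + 4q)
Step 1: at (2.5, 2), ∇J = (88, -17) → (2.5, 2) − 0.125·(88, -17) = (-8.5, 4.125)
Step 2: at (-8.5, 4.125), ∇J = (-4651.5, -272.5) → (-8.5, 4.125) − 0.125·(-4651.5, -272.5) = (572.9375, 38.1875)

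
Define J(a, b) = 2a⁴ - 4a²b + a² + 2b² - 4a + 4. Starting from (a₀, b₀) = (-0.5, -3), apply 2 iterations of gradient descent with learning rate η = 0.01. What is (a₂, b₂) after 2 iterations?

∇J = (8a³ - 8ab + 2a - 4, -4a² + 4b)
Step 1: at (-0.5, -3), ∇J = (-18, -13) → (-0.5, -3) − 0.01·(-18, -13) = (-0.32, -2.87)
Step 2: at (-0.32, -2.87), ∇J = (-12.249344, -11.8896) → (-0.32, -2.87) − 0.01·(-12.249344, -11.8896) = (-0.19750656, -2.751104)

(-0.19750656, -2.751104)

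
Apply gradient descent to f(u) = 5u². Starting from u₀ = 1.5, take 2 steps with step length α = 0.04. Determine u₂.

f′(u) = 10u
u₁ = 1.5 − 0.04·15 = 0.9
u₂ = 0.9 − 0.04·9 = 0.54

0.54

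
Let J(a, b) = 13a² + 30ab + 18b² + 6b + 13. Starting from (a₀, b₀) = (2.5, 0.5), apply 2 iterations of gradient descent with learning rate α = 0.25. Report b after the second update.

∇J = (26a + 30b, 30a + 36b + 6)
Step 1: at (2.5, 0.5), ∇J = (80, 99) → (2.5, 0.5) − 0.25·(80, 99) = (-17.5, -24.25)
Step 2: at (-17.5, -24.25), ∇J = (-1182.5, -1392) → (-17.5, -24.25) − 0.25·(-1182.5, -1392) = (278.125, 323.75)
b = 323.75

323.75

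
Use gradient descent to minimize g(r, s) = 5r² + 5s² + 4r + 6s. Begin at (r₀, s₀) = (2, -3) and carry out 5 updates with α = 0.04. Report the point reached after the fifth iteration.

(-0.213376, -0.786624)

∇g = (10r + 4, 10s + 6)
(r₁, s₁) = (2, -3) − 0.04·(24, -24) = (1.04, -2.04)
(r₂, s₂) = (1.04, -2.04) − 0.04·(14.4, -14.4) = (0.464, -1.464)
(r₃, s₃) = (0.464, -1.464) − 0.04·(8.64, -8.64) = (0.1184, -1.1184)
(r₄, s₄) = (0.1184, -1.1184) − 0.04·(5.184, -5.184) = (-0.08896, -0.91104)
(r₅, s₅) = (-0.08896, -0.91104) − 0.04·(3.1104, -3.1104) = (-0.213376, -0.786624)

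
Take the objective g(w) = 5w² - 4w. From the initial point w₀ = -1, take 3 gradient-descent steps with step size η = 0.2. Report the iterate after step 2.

-1

g′(w) = 10w - 4
Step 1: g′(-1) = -14; w₁ = -1 − 0.2·(-14) = 1.8
Step 2: g′(1.8) = 14; w₂ = 1.8 − 0.2·14 = -1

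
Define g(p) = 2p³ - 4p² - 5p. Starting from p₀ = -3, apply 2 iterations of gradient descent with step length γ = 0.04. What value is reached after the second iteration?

g′(p) = 6p² - 8p - 5
Step 1: g′(-3) = 73; p₁ = -3 − 0.04·73 = -5.92
Step 2: g′(-5.92) = 252.6384; p₂ = -5.92 − 0.04·252.6384 = -16.025536

-16.025536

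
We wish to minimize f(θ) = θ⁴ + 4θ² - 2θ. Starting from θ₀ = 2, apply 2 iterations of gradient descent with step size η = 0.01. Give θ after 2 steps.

1.29070944

f′(θ) = 4θ³ + 8θ - 2
θ₁ = 2 − 0.01·46 = 1.54
θ₂ = 1.54 − 0.01·24.929056 = 1.29070944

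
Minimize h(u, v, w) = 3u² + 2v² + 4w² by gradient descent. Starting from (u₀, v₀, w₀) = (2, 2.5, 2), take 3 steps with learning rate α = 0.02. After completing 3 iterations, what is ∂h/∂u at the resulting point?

8.177664

∇h = (6u, 4v, 8w)
Step 1: at (2, 2.5, 2), ∇h = (12, 10, 16) → (2, 2.5, 2) − 0.02·(12, 10, 16) = (1.76, 2.3, 1.68)
Step 2: at (1.76, 2.3, 1.68), ∇h = (10.56, 9.2, 13.44) → (1.76, 2.3, 1.68) − 0.02·(10.56, 9.2, 13.44) = (1.5488, 2.116, 1.4112)
Step 3: at (1.5488, 2.116, 1.4112), ∇h = (9.2928, 8.464, 11.2896) → (1.5488, 2.116, 1.4112) − 0.02·(9.2928, 8.464, 11.2896) = (1.362944, 1.94672, 1.185408)
∂h/∂u at (1.362944, 1.94672, 1.185408) = 8.177664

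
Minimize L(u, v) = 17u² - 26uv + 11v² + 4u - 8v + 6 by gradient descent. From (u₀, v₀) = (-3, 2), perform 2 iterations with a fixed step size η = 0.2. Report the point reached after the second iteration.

∇L = (34u - 26v + 4, -26u + 22v - 8)
Step 1: at (-3, 2), ∇L = (-150, 114) → (-3, 2) − 0.2·(-150, 114) = (27, -20.8)
Step 2: at (27, -20.8), ∇L = (1462.8, -1167.6) → (27, -20.8) − 0.2·(1462.8, -1167.6) = (-265.56, 212.72)

(-265.56, 212.72)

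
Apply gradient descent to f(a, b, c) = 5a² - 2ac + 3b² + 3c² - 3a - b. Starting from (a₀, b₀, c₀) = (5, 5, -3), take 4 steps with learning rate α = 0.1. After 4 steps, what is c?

∇f = (10a - 2c - 3, 6b - 1, -2a + 6c)
Step 1: at (5, 5, -3), ∇f = (53, 29, -28) → (5, 5, -3) − 0.1·(53, 29, -28) = (-0.3, 2.1, -0.2)
Step 2: at (-0.3, 2.1, -0.2), ∇f = (-5.6, 11.6, -0.6) → (-0.3, 2.1, -0.2) − 0.1·(-5.6, 11.6, -0.6) = (0.26, 0.94, -0.14)
Step 3: at (0.26, 0.94, -0.14), ∇f = (-0.12, 4.64, -1.36) → (0.26, 0.94, -0.14) − 0.1·(-0.12, 4.64, -1.36) = (0.272, 0.476, -0.004)
Step 4: at (0.272, 0.476, -0.004), ∇f = (-0.272, 1.856, -0.568) → (0.272, 0.476, -0.004) − 0.1·(-0.272, 1.856, -0.568) = (0.2992, 0.2904, 0.0528)
c = 0.0528

0.0528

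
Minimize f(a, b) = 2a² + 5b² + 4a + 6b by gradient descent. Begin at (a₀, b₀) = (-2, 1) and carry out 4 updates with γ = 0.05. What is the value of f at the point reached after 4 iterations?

∇f = (4a + 4, 10b + 6)
(a₁, b₁) = (-2, 1) − 0.05·(-4, 16) = (-1.8, 0.2)
(a₂, b₂) = (-1.8, 0.2) − 0.05·(-3.2, 8) = (-1.64, -0.2)
(a₃, b₃) = (-1.64, -0.2) − 0.05·(-2.56, 4) = (-1.512, -0.4)
(a₄, b₄) = (-1.512, -0.4) − 0.05·(-2.048, 2) = (-1.4096, -0.5)
f(-1.4096, -0.5) = -3.41445568

-3.41445568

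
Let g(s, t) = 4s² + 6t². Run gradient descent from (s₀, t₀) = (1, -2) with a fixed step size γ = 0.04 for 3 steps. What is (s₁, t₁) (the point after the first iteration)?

(0.68, -1.04)

∇g = (8s, 12t)
(s₁, t₁) = (1, -2) − 0.04·(8, -24) = (0.68, -1.04)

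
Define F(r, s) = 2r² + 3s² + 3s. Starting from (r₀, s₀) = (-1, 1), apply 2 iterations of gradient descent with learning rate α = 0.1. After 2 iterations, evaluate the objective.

∇F = (4r, 6s + 3)
Step 1: at (-1, 1), ∇F = (-4, 9) → (-1, 1) − 0.1·(-4, 9) = (-0.6, 0.1)
Step 2: at (-0.6, 0.1), ∇F = (-2.4, 3.6) → (-0.6, 0.1) − 0.1·(-2.4, 3.6) = (-0.36, -0.26)
F(-0.36, -0.26) = -0.318

-0.318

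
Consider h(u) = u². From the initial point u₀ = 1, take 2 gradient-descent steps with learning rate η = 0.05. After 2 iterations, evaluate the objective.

0.6561

h′(u) = 2u
u₁ = 1 − 0.05·2 = 0.9
u₂ = 0.9 − 0.05·1.8 = 0.81
h(0.81) = 0.6561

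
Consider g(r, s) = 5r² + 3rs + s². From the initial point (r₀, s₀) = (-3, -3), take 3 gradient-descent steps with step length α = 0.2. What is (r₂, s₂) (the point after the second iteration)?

∇g = (10r + 3s, 3r + 2s)
Step 1: at (-3, -3), ∇g = (-39, -15) → (-3, -3) − 0.2·(-39, -15) = (4.8, 0)
Step 2: at (4.8, 0), ∇g = (48, 14.4) → (4.8, 0) − 0.2·(48, 14.4) = (-4.8, -2.88)

(-4.8, -2.88)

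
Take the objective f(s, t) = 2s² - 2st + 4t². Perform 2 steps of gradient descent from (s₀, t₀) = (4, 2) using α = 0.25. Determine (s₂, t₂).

(0, 0.5)

∇f = (4s - 2t, -2s + 8t)
Step 1: at (4, 2), ∇f = (12, 8) → (4, 2) − 0.25·(12, 8) = (1, 0)
Step 2: at (1, 0), ∇f = (4, -2) → (1, 0) − 0.25·(4, -2) = (0, 0.5)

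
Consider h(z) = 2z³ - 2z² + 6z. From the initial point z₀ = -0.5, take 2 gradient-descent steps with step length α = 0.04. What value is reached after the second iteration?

h′(z) = 6z² - 4z + 6
Step 1: h′(-0.5) = 9.5; z₁ = -0.5 − 0.04·9.5 = -0.88
Step 2: h′(-0.88) = 14.1664; z₂ = -0.88 − 0.04·14.1664 = -1.446656

-1.446656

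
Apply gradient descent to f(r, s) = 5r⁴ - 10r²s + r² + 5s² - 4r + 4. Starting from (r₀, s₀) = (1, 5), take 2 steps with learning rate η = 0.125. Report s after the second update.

158.203125

∇f = (20r³ - 20rs + 2r - 4, -10r² + 10s)
(r₁, s₁) = (1, 5) − 0.125·(-82, 40) = (11.25, 0)
(r₂, s₂) = (11.25, 0) − 0.125·(28495.0625, -1265.625) = (-3550.6328125, 158.203125)
s = 158.203125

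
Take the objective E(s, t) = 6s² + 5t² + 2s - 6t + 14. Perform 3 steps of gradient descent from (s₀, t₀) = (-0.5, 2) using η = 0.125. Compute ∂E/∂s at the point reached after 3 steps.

0.5

∇E = (12s + 2, 10t - 6)
(s₁, t₁) = (-0.5, 2) − 0.125·(-4, 14) = (0, 0.25)
(s₂, t₂) = (0, 0.25) − 0.125·(2, -3.5) = (-0.25, 0.6875)
(s₃, t₃) = (-0.25, 0.6875) − 0.125·(-1, 0.875) = (-0.125, 0.578125)
∂E/∂s at (-0.125, 0.578125) = 0.5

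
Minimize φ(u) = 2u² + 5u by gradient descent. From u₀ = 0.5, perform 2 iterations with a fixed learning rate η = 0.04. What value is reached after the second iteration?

φ′(u) = 4u + 5
Step 1: φ′(0.5) = 7; u₁ = 0.5 − 0.04·7 = 0.22
Step 2: φ′(0.22) = 5.88; u₂ = 0.22 − 0.04·5.88 = -0.0152

-0.0152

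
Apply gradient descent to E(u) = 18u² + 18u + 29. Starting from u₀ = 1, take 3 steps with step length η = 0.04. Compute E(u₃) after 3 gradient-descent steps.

24.793880711168

E′(u) = 36u + 18
Step 1: E′(1) = 54; u₁ = 1 − 0.04·54 = -1.16
Step 2: E′(-1.16) = -23.76; u₂ = -1.16 − 0.04·(-23.76) = -0.2096
Step 3: E′(-0.2096) = 10.4544; u₃ = -0.2096 − 0.04·10.4544 = -0.627776
E(-0.627776) = 24.793880711168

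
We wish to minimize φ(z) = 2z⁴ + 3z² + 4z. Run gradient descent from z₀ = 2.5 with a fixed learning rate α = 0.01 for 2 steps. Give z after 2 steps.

0.86111872

φ′(z) = 8z³ + 6z + 4
z₁ = 2.5 − 0.01·144 = 1.06
z₂ = 1.06 − 0.01·19.888128 = 0.86111872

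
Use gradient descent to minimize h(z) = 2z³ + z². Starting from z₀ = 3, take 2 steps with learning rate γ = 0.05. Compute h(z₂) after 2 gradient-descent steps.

0

h′(z) = 6z² + 2z
z₁ = 3 − 0.05·60 = 0
z₂ = 0 − 0.05·0 = 0
h(0) = 0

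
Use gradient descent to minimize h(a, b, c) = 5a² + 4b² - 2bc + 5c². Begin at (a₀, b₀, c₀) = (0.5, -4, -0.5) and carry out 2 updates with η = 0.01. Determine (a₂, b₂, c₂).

(0.405, -3.4054, -0.5508)

∇h = (10a, 8b - 2c, -2b + 10c)
(a₁, b₁, c₁) = (0.5, -4, -0.5) − 0.01·(5, -31, 3) = (0.45, -3.69, -0.53)
(a₂, b₂, c₂) = (0.45, -3.69, -0.53) − 0.01·(4.5, -28.46, 2.08) = (0.405, -3.4054, -0.5508)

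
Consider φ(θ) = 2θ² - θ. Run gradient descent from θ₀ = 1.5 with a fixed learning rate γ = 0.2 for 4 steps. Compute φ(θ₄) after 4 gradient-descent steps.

-0.124992

φ′(θ) = 4θ - 1
θ₁ = 1.5 − 0.2·5 = 0.5
θ₂ = 0.5 − 0.2·1 = 0.3
θ₃ = 0.3 − 0.2·0.2 = 0.26
θ₄ = 0.26 − 0.2·0.04 = 0.252
φ(0.252) = -0.124992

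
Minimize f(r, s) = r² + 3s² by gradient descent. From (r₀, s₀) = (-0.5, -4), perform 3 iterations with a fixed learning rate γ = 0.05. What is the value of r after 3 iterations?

-0.3645

∇f = (2r, 6s)
(r₁, s₁) = (-0.5, -4) − 0.05·(-1, -24) = (-0.45, -2.8)
(r₂, s₂) = (-0.45, -2.8) − 0.05·(-0.9, -16.8) = (-0.405, -1.96)
(r₃, s₃) = (-0.405, -1.96) − 0.05·(-0.81, -11.76) = (-0.3645, -1.372)
r = -0.3645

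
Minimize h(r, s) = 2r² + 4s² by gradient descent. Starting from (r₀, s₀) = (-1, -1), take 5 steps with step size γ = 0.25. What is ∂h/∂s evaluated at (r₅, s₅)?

∇h = (4r, 8s)
(r₁, s₁) = (-1, -1) − 0.25·(-4, -8) = (0, 1)
(r₂, s₂) = (0, 1) − 0.25·(0, 8) = (0, -1)
(r₃, s₃) = (0, -1) − 0.25·(0, -8) = (0, 1)
(r₄, s₄) = (0, 1) − 0.25·(0, 8) = (0, -1)
(r₅, s₅) = (0, -1) − 0.25·(0, -8) = (0, 1)
∂h/∂s at (0, 1) = 8

8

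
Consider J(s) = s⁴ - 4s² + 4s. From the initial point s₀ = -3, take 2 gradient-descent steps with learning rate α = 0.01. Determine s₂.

J′(s) = 4s³ - 8s + 4
s₁ = -3 − 0.01·(-80) = -2.2
s₂ = -2.2 − 0.01·(-20.992) = -1.99008

-1.99008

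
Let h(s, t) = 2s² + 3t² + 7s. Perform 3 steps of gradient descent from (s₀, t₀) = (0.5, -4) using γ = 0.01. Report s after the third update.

∇h = (4s + 7, 6t)
Step 1: at (0.5, -4), ∇h = (9, -24) → (0.5, -4) − 0.01·(9, -24) = (0.41, -3.76)
Step 2: at (0.41, -3.76), ∇h = (8.64, -22.56) → (0.41, -3.76) − 0.01·(8.64, -22.56) = (0.3236, -3.5344)
Step 3: at (0.3236, -3.5344), ∇h = (8.2944, -21.2064) → (0.3236, -3.5344) − 0.01·(8.2944, -21.2064) = (0.240656, -3.322336)
s = 0.240656

0.240656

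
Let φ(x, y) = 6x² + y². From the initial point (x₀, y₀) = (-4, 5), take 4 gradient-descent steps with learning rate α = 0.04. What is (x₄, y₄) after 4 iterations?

(-0.29246464, 3.5819648)

∇φ = (12x, 2y)
(x₁, y₁) = (-4, 5) − 0.04·(-48, 10) = (-2.08, 4.6)
(x₂, y₂) = (-2.08, 4.6) − 0.04·(-24.96, 9.2) = (-1.0816, 4.232)
(x₃, y₃) = (-1.0816, 4.232) − 0.04·(-12.9792, 8.464) = (-0.562432, 3.89344)
(x₄, y₄) = (-0.562432, 3.89344) − 0.04·(-6.749184, 7.78688) = (-0.29246464, 3.5819648)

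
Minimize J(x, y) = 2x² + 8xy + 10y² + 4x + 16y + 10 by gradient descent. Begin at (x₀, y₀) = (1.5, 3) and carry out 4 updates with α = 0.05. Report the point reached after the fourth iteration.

∇J = (4x + 8y + 4, 8x + 20y + 16)
Step 1: at (1.5, 3), ∇J = (34, 88) → (1.5, 3) − 0.05·(34, 88) = (-0.2, -1.4)
Step 2: at (-0.2, -1.4), ∇J = (-8, -13.6) → (-0.2, -1.4) − 0.05·(-8, -13.6) = (0.2, -0.72)
Step 3: at (0.2, -0.72), ∇J = (-0.96, 3.2) → (0.2, -0.72) − 0.05·(-0.96, 3.2) = (0.248, -0.88)
Step 4: at (0.248, -0.88), ∇J = (-2.048, 0.384) → (0.248, -0.88) − 0.05·(-2.048, 0.384) = (0.3504, -0.8992)

(0.3504, -0.8992)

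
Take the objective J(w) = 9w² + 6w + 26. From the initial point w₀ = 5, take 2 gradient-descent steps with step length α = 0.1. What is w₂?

J′(w) = 18w + 6
Step 1: J′(5) = 96; w₁ = 5 − 0.1·96 = -4.6
Step 2: J′(-4.6) = -76.8; w₂ = -4.6 − 0.1·(-76.8) = 3.08

3.08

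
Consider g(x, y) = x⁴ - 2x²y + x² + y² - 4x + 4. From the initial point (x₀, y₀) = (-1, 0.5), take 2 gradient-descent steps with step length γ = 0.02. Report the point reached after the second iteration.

(-0.71392768, 0.527424)

∇g = (4x³ - 4xy + 2x - 4, -2x² + 2y)
Step 1: at (-1, 0.5), ∇g = (-8, -1) → (-1, 0.5) − 0.02·(-8, -1) = (-0.84, 0.52)
Step 2: at (-0.84, 0.52), ∇g = (-6.303616, -0.3712) → (-0.84, 0.52) − 0.02·(-6.303616, -0.3712) = (-0.71392768, 0.527424)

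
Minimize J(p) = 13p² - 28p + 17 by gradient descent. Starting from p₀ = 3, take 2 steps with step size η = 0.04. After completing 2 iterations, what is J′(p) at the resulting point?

0.08

J′(p) = 26p - 28
p₁ = 3 − 0.04·50 = 1
p₂ = 1 − 0.04·(-2) = 1.08
J′(p) at (1.08) = 0.08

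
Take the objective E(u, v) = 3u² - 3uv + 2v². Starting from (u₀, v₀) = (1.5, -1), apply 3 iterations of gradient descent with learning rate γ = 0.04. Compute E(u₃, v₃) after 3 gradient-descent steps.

1.238879232

∇E = (6u - 3v, -3u + 4v)
Step 1: at (1.5, -1), ∇E = (12, -8.5) → (1.5, -1) − 0.04·(12, -8.5) = (1.02, -0.66)
Step 2: at (1.02, -0.66), ∇E = (8.1, -5.7) → (1.02, -0.66) − 0.04·(8.1, -5.7) = (0.696, -0.432)
Step 3: at (0.696, -0.432), ∇E = (5.472, -3.816) → (0.696, -0.432) − 0.04·(5.472, -3.816) = (0.47712, -0.27936)
E(0.47712, -0.27936) = 1.238879232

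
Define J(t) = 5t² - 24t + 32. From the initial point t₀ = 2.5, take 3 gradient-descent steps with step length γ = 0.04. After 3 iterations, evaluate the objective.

J′(t) = 10t - 24
t₁ = 2.5 − 0.04·1 = 2.46
t₂ = 2.46 − 0.04·0.6 = 2.436
t₃ = 2.436 − 0.04·0.36 = 2.4216
J(2.4216) = 3.2023328

3.2023328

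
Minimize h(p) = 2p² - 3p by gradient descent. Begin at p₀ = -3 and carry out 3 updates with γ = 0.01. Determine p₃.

-2.56776

h′(p) = 4p - 3
p₁ = -3 − 0.01·(-15) = -2.85
p₂ = -2.85 − 0.01·(-14.4) = -2.706
p₃ = -2.706 − 0.01·(-13.824) = -2.56776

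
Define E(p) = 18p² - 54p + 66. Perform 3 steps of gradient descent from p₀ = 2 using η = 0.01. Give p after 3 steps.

E′(p) = 36p - 54
p₁ = 2 − 0.01·18 = 1.82
p₂ = 1.82 − 0.01·11.52 = 1.7048
p₃ = 1.7048 − 0.01·7.3728 = 1.631072

1.631072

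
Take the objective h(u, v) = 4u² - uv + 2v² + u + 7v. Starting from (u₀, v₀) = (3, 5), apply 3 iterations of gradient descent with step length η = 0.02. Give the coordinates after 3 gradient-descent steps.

(1.955104, 3.649856)

∇h = (8u - v + 1, -u + 4v + 7)
(u₁, v₁) = (3, 5) − 0.02·(20, 24) = (2.6, 4.52)
(u₂, v₂) = (2.6, 4.52) − 0.02·(17.28, 22.48) = (2.2544, 4.0704)
(u₃, v₃) = (2.2544, 4.0704) − 0.02·(14.9648, 21.0272) = (1.955104, 3.649856)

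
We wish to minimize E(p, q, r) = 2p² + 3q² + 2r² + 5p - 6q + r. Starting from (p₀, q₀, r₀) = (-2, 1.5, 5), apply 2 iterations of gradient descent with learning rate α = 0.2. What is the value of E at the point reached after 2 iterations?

∇E = (4p + 5, 6q - 6, 4r + 1)
(p₁, q₁, r₁) = (-2, 1.5, 5) − 0.2·(-3, 3, 21) = (-1.4, 0.9, 0.8)
(p₂, q₂, r₂) = (-1.4, 0.9, 0.8) − 0.2·(-0.6, -0.6, 4.2) = (-1.28, 1.02, -0.04)
E(-1.28, 1.02, -0.04) = -6.1588

-6.1588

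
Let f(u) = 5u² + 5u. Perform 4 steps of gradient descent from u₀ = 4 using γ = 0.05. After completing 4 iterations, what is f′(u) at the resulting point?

2.8125

f′(u) = 10u + 5
Step 1: f′(4) = 45; u₁ = 4 − 0.05·45 = 1.75
Step 2: f′(1.75) = 22.5; u₂ = 1.75 − 0.05·22.5 = 0.625
Step 3: f′(0.625) = 11.25; u₃ = 0.625 − 0.05·11.25 = 0.0625
Step 4: f′(0.0625) = 5.625; u₄ = 0.0625 − 0.05·5.625 = -0.21875
f′(u) at (-0.21875) = 2.8125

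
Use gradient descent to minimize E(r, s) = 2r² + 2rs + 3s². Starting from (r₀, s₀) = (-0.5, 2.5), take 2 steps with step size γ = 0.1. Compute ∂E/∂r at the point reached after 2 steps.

-1.6

∇E = (4r + 2s, 2r + 6s)
(r₁, s₁) = (-0.5, 2.5) − 0.1·(3, 14) = (-0.8, 1.1)
(r₂, s₂) = (-0.8, 1.1) − 0.1·(-1, 5) = (-0.7, 0.6)
∂E/∂r at (-0.7, 0.6) = -1.6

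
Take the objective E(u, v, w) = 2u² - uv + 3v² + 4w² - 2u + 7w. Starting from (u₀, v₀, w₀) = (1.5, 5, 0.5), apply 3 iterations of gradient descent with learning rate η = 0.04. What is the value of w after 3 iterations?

∇E = (4u - v - 2, -u + 6v, 8w + 7)
Step 1: at (1.5, 5, 0.5), ∇E = (-1, 28.5, 11) → (1.5, 5, 0.5) − 0.04·(-1, 28.5, 11) = (1.54, 3.86, 0.06)
Step 2: at (1.54, 3.86, 0.06), ∇E = (0.3, 21.62, 7.48) → (1.54, 3.86, 0.06) − 0.04·(0.3, 21.62, 7.48) = (1.528, 2.9952, -0.2392)
Step 3: at (1.528, 2.9952, -0.2392), ∇E = (1.1168, 16.4432, 5.0864) → (1.528, 2.9952, -0.2392) − 0.04·(1.1168, 16.4432, 5.0864) = (1.483328, 2.337472, -0.442656)
w = -0.442656

-0.442656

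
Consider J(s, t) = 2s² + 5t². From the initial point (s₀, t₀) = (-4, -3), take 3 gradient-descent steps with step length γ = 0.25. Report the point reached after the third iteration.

∇J = (4s, 10t)
(s₁, t₁) = (-4, -3) − 0.25·(-16, -30) = (0, 4.5)
(s₂, t₂) = (0, 4.5) − 0.25·(0, 45) = (0, -6.75)
(s₃, t₃) = (0, -6.75) − 0.25·(0, -67.5) = (0, 10.125)

(0, 10.125)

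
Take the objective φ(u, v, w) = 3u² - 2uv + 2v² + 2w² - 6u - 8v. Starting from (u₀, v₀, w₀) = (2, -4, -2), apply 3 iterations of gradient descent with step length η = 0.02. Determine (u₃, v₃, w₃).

(1.31904, -2.48128, -1.557376)

∇φ = (6u - 2v - 6, -2u + 4v - 8, 4w)
Step 1: at (2, -4, -2), ∇φ = (14, -28, -8) → (2, -4, -2) − 0.02·(14, -28, -8) = (1.72, -3.44, -1.84)
Step 2: at (1.72, -3.44, -1.84), ∇φ = (11.2, -25.2, -7.36) → (1.72, -3.44, -1.84) − 0.02·(11.2, -25.2, -7.36) = (1.496, -2.936, -1.6928)
Step 3: at (1.496, -2.936, -1.6928), ∇φ = (8.848, -22.736, -6.7712) → (1.496, -2.936, -1.6928) − 0.02·(8.848, -22.736, -6.7712) = (1.31904, -2.48128, -1.557376)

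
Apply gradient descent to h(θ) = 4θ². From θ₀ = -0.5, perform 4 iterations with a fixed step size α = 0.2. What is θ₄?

h′(θ) = 8θ
Step 1: h′(-0.5) = -4; θ₁ = -0.5 − 0.2·(-4) = 0.3
Step 2: h′(0.3) = 2.4; θ₂ = 0.3 − 0.2·2.4 = -0.18
Step 3: h′(-0.18) = -1.44; θ₃ = -0.18 − 0.2·(-1.44) = 0.108
Step 4: h′(0.108) = 0.864; θ₄ = 0.108 − 0.2·0.864 = -0.0648

-0.0648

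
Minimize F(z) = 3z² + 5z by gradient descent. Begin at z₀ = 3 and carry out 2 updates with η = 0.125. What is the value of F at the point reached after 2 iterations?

F′(z) = 6z + 5
Step 1: F′(3) = 23; z₁ = 3 − 0.125·23 = 0.125
Step 2: F′(0.125) = 5.75; z₂ = 0.125 − 0.125·5.75 = -0.59375
F(-0.59375) = -1.9111328125

-1.9111328125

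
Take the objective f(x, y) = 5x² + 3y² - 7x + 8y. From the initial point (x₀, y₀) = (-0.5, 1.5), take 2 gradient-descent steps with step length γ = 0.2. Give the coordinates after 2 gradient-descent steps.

(-0.5, -1.22)

∇f = (10x - 7, 6y + 8)
(x₁, y₁) = (-0.5, 1.5) − 0.2·(-12, 17) = (1.9, -1.9)
(x₂, y₂) = (1.9, -1.9) − 0.2·(12, -3.4) = (-0.5, -1.22)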